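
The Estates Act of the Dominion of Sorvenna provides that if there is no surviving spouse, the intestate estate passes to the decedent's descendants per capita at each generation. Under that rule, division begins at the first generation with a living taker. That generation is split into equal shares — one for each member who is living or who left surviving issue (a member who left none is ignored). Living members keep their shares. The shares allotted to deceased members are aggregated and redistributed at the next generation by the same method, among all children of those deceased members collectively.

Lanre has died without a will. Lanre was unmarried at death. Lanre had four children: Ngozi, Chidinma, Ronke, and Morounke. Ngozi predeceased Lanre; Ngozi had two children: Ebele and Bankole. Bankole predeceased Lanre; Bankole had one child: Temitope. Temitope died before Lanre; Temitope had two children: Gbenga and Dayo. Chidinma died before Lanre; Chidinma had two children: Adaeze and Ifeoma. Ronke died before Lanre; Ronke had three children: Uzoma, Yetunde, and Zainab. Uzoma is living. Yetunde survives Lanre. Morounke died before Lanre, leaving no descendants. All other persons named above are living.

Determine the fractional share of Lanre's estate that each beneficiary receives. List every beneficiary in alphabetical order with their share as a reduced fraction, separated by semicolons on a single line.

Adaeze 1/7; Dayo 1/14; Ebele 1/7; Gbenga 1/14; Ifeoma 1/7; Uzoma 1/7; Yetunde 1/7; Zainab 1/7

There is no surviving spouse, so the entire estate passes to Lanre's descendants per capita at each generation.
No one at generation 1 (Ngozi, Chidinma, Ronke) is living; moving to the next generation.
At generation 2 (Ebele, Bankole, Adaeze, Ifeoma, Uzoma, Yetunde, Zainab) there are 7 shares of (1)/7 = 1/7 each.
Living: Ebele, Adaeze, Ifeoma, Uzoma, Yetunde, and Zainab — each takes 1/7.
Deceased: Bankole. That 1/7 share is carried to generation 3.
At generation 3 (Temitope) there are 1 shares of (1/7)/1 = 1/7 each.
Deceased: Temitope. That 1/7 share is carried to generation 4.
At generation 4 (Gbenga, Dayo) there are 2 shares of (1/7)/2 = 1/14 each.
Living: Gbenga and Dayo — each takes 1/14.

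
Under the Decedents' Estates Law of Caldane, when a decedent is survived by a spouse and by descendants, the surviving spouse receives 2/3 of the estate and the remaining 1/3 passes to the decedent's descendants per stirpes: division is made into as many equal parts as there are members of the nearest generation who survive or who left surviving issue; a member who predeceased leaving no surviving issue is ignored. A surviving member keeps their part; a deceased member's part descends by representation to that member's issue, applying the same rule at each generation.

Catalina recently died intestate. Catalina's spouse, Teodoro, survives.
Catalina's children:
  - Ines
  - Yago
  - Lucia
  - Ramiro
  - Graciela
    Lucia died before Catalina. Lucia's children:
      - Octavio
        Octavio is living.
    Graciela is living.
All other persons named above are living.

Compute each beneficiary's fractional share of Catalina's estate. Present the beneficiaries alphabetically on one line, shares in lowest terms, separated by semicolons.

Graciela 1/15; Ines 1/15; Octavio 1/15; Ramiro 1/15; Teodoro 2/3; Yago 1/15

Teodoro, as surviving spouse, takes 2/3.
The remaining 1/3 passes to Catalina's descendants per stirpes.
The 1/3 is divided into 5 equal shares of 1/15 among Ines, Yago, Lucia, Ramiro, Graciela.
Ines is living and takes 1/15.
Yago is living and takes 1/15.
Lucia predeceased; the 1/15 allotted to Lucia's branch passes to Lucia's issue by representation.
Octavio is the sole taker at this level and receives the full 1/15.
Ramiro is living and takes 1/15.
Graciela is living and takes 1/15.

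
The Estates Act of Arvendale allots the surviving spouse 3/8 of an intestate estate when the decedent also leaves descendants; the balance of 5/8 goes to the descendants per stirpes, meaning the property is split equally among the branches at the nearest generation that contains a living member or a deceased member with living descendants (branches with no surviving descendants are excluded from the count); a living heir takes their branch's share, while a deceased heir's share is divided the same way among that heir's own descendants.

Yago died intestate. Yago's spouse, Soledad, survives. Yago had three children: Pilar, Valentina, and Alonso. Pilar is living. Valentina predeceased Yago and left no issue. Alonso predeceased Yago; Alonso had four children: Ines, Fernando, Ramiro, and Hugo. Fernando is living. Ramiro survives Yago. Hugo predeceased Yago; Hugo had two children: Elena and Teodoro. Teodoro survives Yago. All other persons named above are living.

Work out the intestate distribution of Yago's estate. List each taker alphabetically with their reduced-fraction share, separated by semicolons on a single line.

Soledad, as surviving spouse, takes 3/8.
The remaining 5/8 passes to Yago's descendants per stirpes.
Valentina left no surviving issue, so that branch lapses and is disregarded.
The 5/8 is divided into 2 equal shares of 5/16 among Pilar, Alonso.
Pilar is living and takes 5/16.
Alonso predeceased; the 5/16 allotted to Alonso's branch passes to Alonso's issue by representation.
The 5/16 is divided into 4 equal shares of 5/64 among Ines, Fernando, Ramiro, Hugo.
Ines is living and takes 5/64.
Fernando is living and takes 5/64.
Ramiro is living and takes 5/64.
Hugo predeceased; the 5/64 allotted to Hugo's branch passes to Hugo's issue by representation.
The 5/64 is divided into 2 equal shares of 5/128 among Elena, Teodoro.
Elena is living and takes 5/128.
Teodoro is living and takes 5/128.

Elena 5/128; Fernando 5/64; Ines 5/64; Pilar 5/16; Ramiro 5/64; Soledad 3/8; Teodoro 5/128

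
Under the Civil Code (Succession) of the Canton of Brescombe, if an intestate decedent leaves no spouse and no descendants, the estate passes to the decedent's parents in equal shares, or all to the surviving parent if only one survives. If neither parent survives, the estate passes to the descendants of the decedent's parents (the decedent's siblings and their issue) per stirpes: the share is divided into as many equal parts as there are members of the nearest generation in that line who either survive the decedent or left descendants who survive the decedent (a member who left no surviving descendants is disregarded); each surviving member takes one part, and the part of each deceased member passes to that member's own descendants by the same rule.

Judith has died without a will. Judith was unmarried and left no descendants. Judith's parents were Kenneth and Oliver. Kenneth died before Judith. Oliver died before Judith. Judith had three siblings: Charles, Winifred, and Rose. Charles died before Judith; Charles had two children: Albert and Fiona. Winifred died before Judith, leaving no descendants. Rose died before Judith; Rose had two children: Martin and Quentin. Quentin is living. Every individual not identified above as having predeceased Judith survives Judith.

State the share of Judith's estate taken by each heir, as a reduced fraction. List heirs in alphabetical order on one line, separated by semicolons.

Albert 1/4; Fiona 1/4; Martin 1/4; Quentin 1/4

Neither parent survives and there are no descendants, so the estate passes to Judith's siblings and their issue per stirpes.
Winifred left no surviving issue, so that branch lapses and is disregarded.
The estate is divided into 2 equal shares of 1/2 among Charles, Rose.
Charles predeceased; the 1/2 allotted to Charles's branch passes to Charles's issue by representation.
The 1/2 is divided into 2 equal shares of 1/4 among Albert, Fiona.
Albert is living and takes 1/4.
Fiona is living and takes 1/4.
Rose predeceased; the 1/2 allotted to Rose's branch passes to Rose's issue by representation.
The 1/2 is divided into 2 equal shares of 1/4 among Martin, Quentin.
Martin is living and takes 1/4.
Quentin is living and takes 1/4.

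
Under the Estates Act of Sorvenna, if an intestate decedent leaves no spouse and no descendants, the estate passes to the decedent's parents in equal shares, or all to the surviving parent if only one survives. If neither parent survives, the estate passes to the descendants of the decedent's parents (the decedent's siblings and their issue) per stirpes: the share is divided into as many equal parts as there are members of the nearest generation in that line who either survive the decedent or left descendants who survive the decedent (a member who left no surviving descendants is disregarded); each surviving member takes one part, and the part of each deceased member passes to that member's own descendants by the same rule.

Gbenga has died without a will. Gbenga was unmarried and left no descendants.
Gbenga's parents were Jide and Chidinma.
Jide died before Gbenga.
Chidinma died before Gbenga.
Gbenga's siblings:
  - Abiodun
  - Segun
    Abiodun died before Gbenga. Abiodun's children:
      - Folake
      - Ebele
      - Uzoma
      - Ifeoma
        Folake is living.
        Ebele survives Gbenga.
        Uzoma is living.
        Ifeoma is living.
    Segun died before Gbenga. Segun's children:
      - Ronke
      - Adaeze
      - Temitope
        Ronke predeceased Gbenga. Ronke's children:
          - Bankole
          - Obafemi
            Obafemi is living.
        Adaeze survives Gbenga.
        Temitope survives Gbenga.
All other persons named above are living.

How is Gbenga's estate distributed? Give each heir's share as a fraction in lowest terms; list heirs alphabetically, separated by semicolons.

Adaeze 1/6; Bankole 1/12; Ebele 1/8; Folake 1/8; Ifeoma 1/8; Obafemi 1/12; Temitope 1/6; Uzoma 1/8

Neither parent survives and there are no descendants, so the estate passes to Gbenga's siblings and their issue per stirpes.
The estate is divided into 2 equal shares of 1/2 among Abiodun, Segun.
Abiodun predeceased; the 1/2 allotted to Abiodun's branch passes to Abiodun's issue by representation.
The 1/2 is divided into 4 equal shares of 1/8 among Folake, Ebele, Uzoma, Ifeoma.
Folake is living and takes 1/8.
Ebele is living and takes 1/8.
Uzoma is living and takes 1/8.
Ifeoma is living and takes 1/8.
Segun predeceased; the 1/2 allotted to Segun's branch passes to Segun's issue by representation.
The 1/2 is divided into 3 equal shares of 1/6 among Ronke, Adaeze, Temitope.
Ronke predeceased; the 1/6 allotted to Ronke's branch passes to Ronke's issue by representation.
The 1/6 is divided into 2 equal shares of 1/12 among Bankole, Obafemi.
Bankole is living and takes 1/12.
Obafemi is living and takes 1/12.
Adaeze is living and takes 1/6.
Temitope is living and takes 1/6.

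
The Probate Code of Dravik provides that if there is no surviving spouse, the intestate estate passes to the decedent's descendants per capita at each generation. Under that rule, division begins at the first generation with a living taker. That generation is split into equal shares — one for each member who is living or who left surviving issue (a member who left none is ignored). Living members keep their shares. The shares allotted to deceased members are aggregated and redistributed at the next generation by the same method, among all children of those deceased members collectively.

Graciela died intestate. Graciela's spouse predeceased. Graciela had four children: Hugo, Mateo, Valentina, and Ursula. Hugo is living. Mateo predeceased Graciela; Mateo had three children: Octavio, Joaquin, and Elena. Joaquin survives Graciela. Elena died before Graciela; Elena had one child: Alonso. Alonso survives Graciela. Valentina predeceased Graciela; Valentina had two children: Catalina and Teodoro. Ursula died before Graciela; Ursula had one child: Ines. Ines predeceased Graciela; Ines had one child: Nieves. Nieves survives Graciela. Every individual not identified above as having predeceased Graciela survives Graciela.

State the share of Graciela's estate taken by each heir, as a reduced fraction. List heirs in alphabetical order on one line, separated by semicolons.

Alonso 1/8; Catalina 1/8; Hugo 1/4; Joaquin 1/8; Nieves 1/8; Octavio 1/8; Teodoro 1/8

There is no surviving spouse, so the entire estate passes to Graciela's descendants per capita at each generation.
At generation 1 (Hugo, Mateo, Valentina, Ursula) there are 4 shares of (1)/4 = 1/4 each.
Living: Hugo — each takes 1/4.
Deceased: Mateo, Valentina, and Ursula. Their combined 3/4 is pooled and carried to generation 2.
At generation 2 (Octavio, Joaquin, Elena, Catalina, Teodoro, Ines) there are 6 shares of (3/4)/6 = 1/8 each.
Living: Octavio, Joaquin, Catalina, and Teodoro — each takes 1/8.
Deceased: Elena and Ines. Their combined 1/4 is pooled and carried to generation 3.
At generation 3 (Alonso, Nieves) there are 2 shares of (1/4)/2 = 1/8 each.
Living: Alonso and Nieves — each takes 1/8.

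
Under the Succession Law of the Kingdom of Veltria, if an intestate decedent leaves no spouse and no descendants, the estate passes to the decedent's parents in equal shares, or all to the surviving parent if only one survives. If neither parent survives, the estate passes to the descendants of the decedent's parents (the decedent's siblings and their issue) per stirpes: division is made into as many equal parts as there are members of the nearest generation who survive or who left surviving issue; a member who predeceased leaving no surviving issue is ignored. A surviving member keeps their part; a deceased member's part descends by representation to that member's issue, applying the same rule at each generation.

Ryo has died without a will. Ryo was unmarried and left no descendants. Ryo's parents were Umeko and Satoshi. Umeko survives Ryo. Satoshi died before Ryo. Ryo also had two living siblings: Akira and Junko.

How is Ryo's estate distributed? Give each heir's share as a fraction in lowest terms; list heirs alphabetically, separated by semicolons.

Umeko 1

Only one parent, Umeko, survives, so Umeko takes the entire estate. The siblings take nothing because a surviving parent has priority.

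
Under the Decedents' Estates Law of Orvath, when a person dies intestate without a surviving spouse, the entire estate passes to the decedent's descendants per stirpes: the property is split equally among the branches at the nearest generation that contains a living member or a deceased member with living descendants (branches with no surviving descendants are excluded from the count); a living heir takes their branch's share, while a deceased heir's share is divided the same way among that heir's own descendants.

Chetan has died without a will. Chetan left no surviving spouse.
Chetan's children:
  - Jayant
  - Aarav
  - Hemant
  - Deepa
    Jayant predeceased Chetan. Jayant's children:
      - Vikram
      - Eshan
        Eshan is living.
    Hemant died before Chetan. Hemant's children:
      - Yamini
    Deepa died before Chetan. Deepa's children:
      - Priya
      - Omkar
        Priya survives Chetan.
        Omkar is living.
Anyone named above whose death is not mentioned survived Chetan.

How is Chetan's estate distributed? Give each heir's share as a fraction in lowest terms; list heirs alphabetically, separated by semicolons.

Aarav 1/4; Eshan 1/8; Omkar 1/8; Priya 1/8; Vikram 1/8; Yamini 1/4

There is no surviving spouse, so the entire estate passes to Chetan's descendants per stirpes.
The estate is divided into 4 equal shares of 1/4 among Jayant, Aarav, Hemant, Deepa.
Jayant predeceased; the 1/4 allotted to Jayant's branch passes to Jayant's issue by representation.
The 1/4 is divided into 2 equal shares of 1/8 among Vikram, Eshan.
Vikram is living and takes 1/8.
Eshan is living and takes 1/8.
Aarav is living and takes 1/4.
Hemant predeceased; the 1/4 allotted to Hemant's branch passes to Hemant's issue by representation.
Yamini is the sole taker at this level and receives the full 1/4.
Deepa predeceased; the 1/4 allotted to Deepa's branch passes to Deepa's issue by representation.
The 1/4 is divided into 2 equal shares of 1/8 among Priya, Omkar.
Priya is living and takes 1/8.
Omkar is living and takes 1/8.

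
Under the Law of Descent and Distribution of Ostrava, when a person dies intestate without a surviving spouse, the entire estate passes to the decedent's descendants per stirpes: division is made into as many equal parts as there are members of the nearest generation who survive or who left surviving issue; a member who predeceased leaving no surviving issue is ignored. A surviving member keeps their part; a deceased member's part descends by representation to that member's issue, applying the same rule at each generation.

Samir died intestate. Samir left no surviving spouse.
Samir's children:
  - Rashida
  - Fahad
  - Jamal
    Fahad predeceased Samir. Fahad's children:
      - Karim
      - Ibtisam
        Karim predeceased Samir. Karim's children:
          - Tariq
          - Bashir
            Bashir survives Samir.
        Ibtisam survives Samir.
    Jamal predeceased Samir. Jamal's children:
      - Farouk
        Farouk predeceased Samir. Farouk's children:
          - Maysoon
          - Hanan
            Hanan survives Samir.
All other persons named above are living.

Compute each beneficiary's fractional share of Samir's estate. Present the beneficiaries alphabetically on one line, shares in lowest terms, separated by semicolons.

Bashir 1/12; Hanan 1/6; Ibtisam 1/6; Maysoon 1/6; Rashida 1/3; Tariq 1/12

There is no surviving spouse, so the entire estate passes to Samir's descendants per stirpes.
The estate is divided into 3 equal shares of 1/3 among Rashida, Fahad, Jamal.
Rashida is living and takes 1/3.
Fahad predeceased; the 1/3 allotted to Fahad's branch passes to Fahad's issue by representation.
The 1/3 is divided into 2 equal shares of 1/6 among Karim, Ibtisam.
Karim predeceased; the 1/6 allotted to Karim's branch passes to Karim's issue by representation.
The 1/6 is divided into 2 equal shares of 1/12 among Tariq, Bashir.
Tariq is living and takes 1/12.
Bashir is living and takes 1/12.
Ibtisam is living and takes 1/6.
Jamal predeceased; the 1/3 allotted to Jamal's branch passes to Jamal's issue by representation.
Farouk's line is the sole branch at this level, so the full 1/3 passes to Farouk's issue by representation.
The 1/3 is divided into 2 equal shares of 1/6 among Maysoon, Hanan.
Maysoon is living and takes 1/6.
Hanan is living and takes 1/6.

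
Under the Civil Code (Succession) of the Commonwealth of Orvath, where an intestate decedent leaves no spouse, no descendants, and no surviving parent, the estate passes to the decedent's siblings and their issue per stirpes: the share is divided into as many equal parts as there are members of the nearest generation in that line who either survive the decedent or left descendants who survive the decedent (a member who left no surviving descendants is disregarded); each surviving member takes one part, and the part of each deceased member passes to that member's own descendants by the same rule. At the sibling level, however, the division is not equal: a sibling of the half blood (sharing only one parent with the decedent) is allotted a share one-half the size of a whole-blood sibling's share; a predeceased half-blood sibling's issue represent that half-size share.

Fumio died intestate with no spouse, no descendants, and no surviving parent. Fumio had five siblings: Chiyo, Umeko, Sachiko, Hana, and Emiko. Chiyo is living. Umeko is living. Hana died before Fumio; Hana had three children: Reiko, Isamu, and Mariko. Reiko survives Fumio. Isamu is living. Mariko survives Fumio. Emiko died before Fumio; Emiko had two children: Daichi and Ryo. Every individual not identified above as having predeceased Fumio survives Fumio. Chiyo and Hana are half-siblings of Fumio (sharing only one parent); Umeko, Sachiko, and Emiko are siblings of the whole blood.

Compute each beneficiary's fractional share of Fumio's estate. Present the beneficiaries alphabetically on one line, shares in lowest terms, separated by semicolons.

Chiyo 1/8; Daichi 1/8; Isamu 1/24; Mariko 1/24; Reiko 1/24; Ryo 1/8; Sachiko 1/4; Umeko 1/4

No spouse, descendants, or parent survives, so the estate passes to Fumio's siblings per stirpes.
Half-blood siblings count for one-half the weight of whole-blood siblings at the initial division.
Dividing 1 in proportion to weights (total weight 4): Chiyo (weight 1/2) → 1/8; Umeko (weight 1) → 1/4; Sachiko (weight 1) → 1/4; Hana (weight 1/2) → 1/8; Emiko (weight 1) → 1/4.
Chiyo is living and takes 1/8.
Umeko is living and takes 1/4.
Sachiko is living and takes 1/4.
Hana predeceased; the 1/8 allotted to Hana's branch passes to Hana's issue by representation.
The 1/8 is divided into 3 equal shares of 1/24 among Reiko, Isamu, Mariko.
Reiko is living and takes 1/24.
Isamu is living and takes 1/24.
Mariko is living and takes 1/24.
Emiko predeceased; the 1/4 allotted to Emiko's branch passes to Emiko's issue by representation.
The 1/4 is divided into 2 equal shares of 1/8 among Daichi, Ryo.
Daichi is living and takes 1/8.
Ryo is living and takes 1/8.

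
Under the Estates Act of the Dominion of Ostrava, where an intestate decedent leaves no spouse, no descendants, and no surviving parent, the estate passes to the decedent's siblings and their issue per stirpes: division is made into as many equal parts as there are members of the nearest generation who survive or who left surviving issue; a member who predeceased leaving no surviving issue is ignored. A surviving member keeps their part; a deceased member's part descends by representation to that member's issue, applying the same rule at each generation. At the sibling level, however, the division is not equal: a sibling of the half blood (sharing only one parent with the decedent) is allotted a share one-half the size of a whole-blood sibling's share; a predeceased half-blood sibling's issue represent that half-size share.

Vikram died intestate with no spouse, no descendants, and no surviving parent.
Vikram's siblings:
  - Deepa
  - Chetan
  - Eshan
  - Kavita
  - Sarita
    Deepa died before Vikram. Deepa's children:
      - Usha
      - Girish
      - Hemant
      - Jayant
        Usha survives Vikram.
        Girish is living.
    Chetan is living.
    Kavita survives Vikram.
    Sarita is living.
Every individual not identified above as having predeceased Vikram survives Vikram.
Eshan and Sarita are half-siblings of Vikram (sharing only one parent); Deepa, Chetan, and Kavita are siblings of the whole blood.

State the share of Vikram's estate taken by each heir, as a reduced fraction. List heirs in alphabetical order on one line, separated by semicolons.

No spouse, descendants, or parent survives, so the estate passes to Vikram's siblings per stirpes.
Half-blood siblings count for one-half the weight of whole-blood siblings at the initial division.
Dividing 1 in proportion to weights (total weight 4): Deepa (weight 1) → 1/4; Chetan (weight 1) → 1/4; Eshan (weight 1/2) → 1/8; Kavita (weight 1) → 1/4; Sarita (weight 1/2) → 1/8.
Deepa predeceased; the 1/4 allotted to Deepa's branch passes to Deepa's issue by representation.
The 1/4 is divided into 4 equal shares of 1/16 among Usha, Girish, Hemant, Jayant.
Usha is living and takes 1/16.
Girish is living and takes 1/16.
Hemant is living and takes 1/16.
Jayant is living and takes 1/16.
Chetan is living and takes 1/4.
Eshan is living and takes 1/8.
Kavita is living and takes 1/4.
Sarita is living and takes 1/8.

Chetan 1/4; Eshan 1/8; Girish 1/16; Hemant 1/16; Jayant 1/16; Kavita 1/4; Sarita 1/8; Usha 1/16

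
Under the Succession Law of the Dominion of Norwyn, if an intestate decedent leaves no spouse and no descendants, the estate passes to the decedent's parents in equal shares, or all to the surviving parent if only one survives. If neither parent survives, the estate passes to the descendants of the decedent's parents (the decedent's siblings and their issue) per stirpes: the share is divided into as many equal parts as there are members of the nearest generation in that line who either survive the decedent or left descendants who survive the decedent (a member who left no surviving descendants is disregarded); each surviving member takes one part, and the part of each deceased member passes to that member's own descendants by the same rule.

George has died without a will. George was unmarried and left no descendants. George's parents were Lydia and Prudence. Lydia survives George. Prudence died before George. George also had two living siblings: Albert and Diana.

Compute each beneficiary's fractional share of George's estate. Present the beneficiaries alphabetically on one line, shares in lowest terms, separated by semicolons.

Only one parent, Lydia, survives, so Lydia takes the entire estate. The siblings take nothing because a surviving parent has priority.

Lydia 1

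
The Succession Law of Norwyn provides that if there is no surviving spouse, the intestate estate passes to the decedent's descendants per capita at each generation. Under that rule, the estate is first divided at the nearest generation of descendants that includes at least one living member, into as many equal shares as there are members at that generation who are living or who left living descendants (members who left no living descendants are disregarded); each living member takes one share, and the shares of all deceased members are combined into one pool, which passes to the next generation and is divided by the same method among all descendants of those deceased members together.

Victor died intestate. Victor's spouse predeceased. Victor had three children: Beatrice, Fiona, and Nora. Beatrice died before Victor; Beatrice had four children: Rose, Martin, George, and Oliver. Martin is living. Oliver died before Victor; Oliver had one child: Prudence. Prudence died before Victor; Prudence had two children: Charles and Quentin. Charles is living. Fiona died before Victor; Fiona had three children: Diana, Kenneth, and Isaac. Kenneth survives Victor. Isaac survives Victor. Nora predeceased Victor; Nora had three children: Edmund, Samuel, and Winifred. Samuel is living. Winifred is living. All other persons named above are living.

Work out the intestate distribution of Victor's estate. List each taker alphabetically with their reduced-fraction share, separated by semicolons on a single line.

There is no surviving spouse, so the entire estate passes to Victor's descendants per capita at each generation.
No one at generation 1 (Beatrice, Fiona, Nora) is living; moving to the next generation.
At generation 2 (Rose, Martin, George, Oliver, Diana, Kenneth, Isaac, Edmund, Samuel, Winifred) there are 10 shares of (1)/10 = 1/10 each.
Living: Rose, Martin, George, Diana, Kenneth, Isaac, Edmund, Samuel, and Winifred — each takes 1/10.
Deceased: Oliver. That 1/10 share is carried to generation 3.
At generation 3 (Prudence) there are 1 shares of (1/10)/1 = 1/10 each.
Deceased: Prudence. That 1/10 share is carried to generation 4.
At generation 4 (Charles, Quentin) there are 2 shares of (1/10)/2 = 1/20 each.
Living: Charles and Quentin — each takes 1/20.

Charles 1/20; Diana 1/10; Edmund 1/10; George 1/10; Isaac 1/10; Kenneth 1/10; Martin 1/10; Quentin 1/20; Rose 1/10; Samuel 1/10; Winifred 1/10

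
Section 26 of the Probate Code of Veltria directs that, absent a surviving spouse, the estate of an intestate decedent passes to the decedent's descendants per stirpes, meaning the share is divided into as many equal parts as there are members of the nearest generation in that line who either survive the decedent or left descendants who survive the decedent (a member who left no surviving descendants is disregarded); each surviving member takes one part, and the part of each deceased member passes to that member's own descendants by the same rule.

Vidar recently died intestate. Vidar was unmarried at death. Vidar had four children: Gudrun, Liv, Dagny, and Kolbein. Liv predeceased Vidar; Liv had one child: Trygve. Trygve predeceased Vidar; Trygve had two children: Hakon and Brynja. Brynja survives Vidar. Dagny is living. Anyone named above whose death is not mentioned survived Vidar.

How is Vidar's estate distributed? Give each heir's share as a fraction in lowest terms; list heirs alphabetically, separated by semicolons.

There is no surviving spouse, so the entire estate passes to Vidar's descendants per stirpes.
The estate is divided into 4 equal shares of 1/4 among Gudrun, Liv, Dagny, Kolbein.
Gudrun is living and takes 1/4.
Liv predeceased; the 1/4 allotted to Liv's branch passes to Liv's issue by representation.
Trygve's line is the sole branch at this level, so the full 1/4 passes to Trygve's issue by representation.
The 1/4 is divided into 2 equal shares of 1/8 among Hakon, Brynja.
Hakon is living and takes 1/8.
Brynja is living and takes 1/8.
Dagny is living and takes 1/4.
Kolbein is living and takes 1/4.

Brynja 1/8; Dagny 1/4; Gudrun 1/4; Hakon 1/8; Kolbein 1/4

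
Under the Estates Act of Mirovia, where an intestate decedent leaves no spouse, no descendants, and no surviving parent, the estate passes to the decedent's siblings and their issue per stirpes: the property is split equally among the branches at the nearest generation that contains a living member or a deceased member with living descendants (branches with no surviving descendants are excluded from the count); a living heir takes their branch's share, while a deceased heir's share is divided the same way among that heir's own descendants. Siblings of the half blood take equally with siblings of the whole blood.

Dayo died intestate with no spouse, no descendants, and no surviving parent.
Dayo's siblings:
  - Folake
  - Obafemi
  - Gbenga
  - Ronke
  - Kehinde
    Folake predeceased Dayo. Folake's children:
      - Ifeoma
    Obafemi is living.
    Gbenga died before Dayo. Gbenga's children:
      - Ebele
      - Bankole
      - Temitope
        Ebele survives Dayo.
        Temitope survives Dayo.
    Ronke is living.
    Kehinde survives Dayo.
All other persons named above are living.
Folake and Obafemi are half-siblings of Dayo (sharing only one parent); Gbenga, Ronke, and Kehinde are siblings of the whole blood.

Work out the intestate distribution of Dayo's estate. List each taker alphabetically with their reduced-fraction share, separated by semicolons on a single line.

Bankole 1/15; Ebele 1/15; Ifeoma 1/5; Kehinde 1/5; Obafemi 1/5; Ronke 1/5; Temitope 1/15

No spouse, descendants, or parent survives, so the estate passes to Dayo's siblings per stirpes.
Half-blood and whole-blood siblings take equally under the stated rule.
The estate is divided into 5 equal shares of 1/5 among Folake, Obafemi, Gbenga, Ronke, Kehinde.
Folake predeceased; the 1/5 allotted to Folake's branch passes to Folake's issue by representation.
Ifeoma is the sole taker at this level and receives the full 1/5.
Obafemi is living and takes 1/5.
Gbenga predeceased; the 1/5 allotted to Gbenga's branch passes to Gbenga's issue by representation.
The 1/5 is divided into 3 equal shares of 1/15 among Ebele, Bankole, Temitope.
Ebele is living and takes 1/15.
Bankole is living and takes 1/15.
Temitope is living and takes 1/15.
Ronke is living and takes 1/5.
Kehinde is living and takes 1/5.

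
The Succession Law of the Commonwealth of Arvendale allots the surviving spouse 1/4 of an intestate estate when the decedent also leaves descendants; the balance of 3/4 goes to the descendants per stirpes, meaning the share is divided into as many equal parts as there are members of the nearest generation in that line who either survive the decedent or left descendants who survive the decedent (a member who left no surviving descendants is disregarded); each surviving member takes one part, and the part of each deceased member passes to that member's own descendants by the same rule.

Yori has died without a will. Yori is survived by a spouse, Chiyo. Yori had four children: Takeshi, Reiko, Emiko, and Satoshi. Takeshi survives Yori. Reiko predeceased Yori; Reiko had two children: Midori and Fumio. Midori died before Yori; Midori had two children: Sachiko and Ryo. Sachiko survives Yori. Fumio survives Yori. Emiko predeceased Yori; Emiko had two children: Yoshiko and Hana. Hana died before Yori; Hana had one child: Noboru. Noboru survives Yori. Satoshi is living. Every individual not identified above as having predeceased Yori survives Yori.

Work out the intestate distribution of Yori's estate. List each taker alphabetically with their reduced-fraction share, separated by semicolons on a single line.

Chiyo 1/4; Fumio 3/32; Noboru 3/32; Ryo 3/64; Sachiko 3/64; Satoshi 3/16; Takeshi 3/16; Yoshiko 3/32

Chiyo, as surviving spouse, takes 1/4.
The remaining 3/4 passes to Yori's descendants per stirpes.
The 3/4 is divided into 4 equal shares of 3/16 among Takeshi, Reiko, Emiko, Satoshi.
Takeshi is living and takes 3/16.
Reiko predeceased; the 3/16 allotted to Reiko's branch passes to Reiko's issue by representation.
The 3/16 is divided into 2 equal shares of 3/32 among Midori, Fumio.
Midori predeceased; the 3/32 allotted to Midori's branch passes to Midori's issue by representation.
The 3/32 is divided into 2 equal shares of 3/64 among Sachiko, Ryo.
Sachiko is living and takes 3/64.
Ryo is living and takes 3/64.
Fumio is living and takes 3/32.
Emiko predeceased; the 3/16 allotted to Emiko's branch passes to Emiko's issue by representation.
The 3/16 is divided into 2 equal shares of 3/32 among Yoshiko, Hana.
Yoshiko is living and takes 3/32.
Hana predeceased; the 3/32 allotted to Hana's branch passes to Hana's issue by representation.
Noboru is the sole taker at this level and receives the full 3/32.
Satoshi is living and takes 3/16.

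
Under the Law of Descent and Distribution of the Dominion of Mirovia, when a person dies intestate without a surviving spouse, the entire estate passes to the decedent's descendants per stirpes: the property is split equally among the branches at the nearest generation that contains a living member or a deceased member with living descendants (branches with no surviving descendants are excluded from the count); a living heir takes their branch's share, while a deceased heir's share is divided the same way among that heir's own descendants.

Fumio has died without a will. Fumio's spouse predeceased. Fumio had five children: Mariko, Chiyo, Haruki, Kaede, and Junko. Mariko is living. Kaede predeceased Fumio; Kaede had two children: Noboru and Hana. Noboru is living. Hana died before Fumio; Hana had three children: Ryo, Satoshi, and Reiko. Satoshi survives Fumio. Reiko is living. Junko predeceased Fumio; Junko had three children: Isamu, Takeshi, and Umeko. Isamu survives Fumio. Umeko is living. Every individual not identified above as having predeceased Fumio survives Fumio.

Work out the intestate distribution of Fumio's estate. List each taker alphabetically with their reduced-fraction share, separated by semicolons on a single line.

There is no surviving spouse, so the entire estate passes to Fumio's descendants per stirpes.
The estate is divided into 5 equal shares of 1/5 among Mariko, Chiyo, Haruki, Kaede, Junko.
Mariko is living and takes 1/5.
Chiyo is living and takes 1/5.
Haruki is living and takes 1/5.
Kaede predeceased; the 1/5 allotted to Kaede's branch passes to Kaede's issue by representation.
The 1/5 is divided into 2 equal shares of 1/10 among Noboru, Hana.
Noboru is living and takes 1/10.
Hana predeceased; the 1/10 allotted to Hana's branch passes to Hana's issue by representation.
The 1/10 is divided into 3 equal shares of 1/30 among Ryo, Satoshi, Reiko.
Ryo is living and takes 1/30.
Satoshi is living and takes 1/30.
Reiko is living and takes 1/30.
Junko predeceased; the 1/5 allotted to Junko's branch passes to Junko's issue by representation.
The 1/5 is divided into 3 equal shares of 1/15 among Isamu, Takeshi, Umeko.
Isamu is living and takes 1/15.
Takeshi is living and takes 1/15.
Umeko is living and takes 1/15.

Chiyo 1/5; Haruki 1/5; Isamu 1/15; Mariko 1/5; Noboru 1/10; Reiko 1/30; Ryo 1/30; Satoshi 1/30; Takeshi 1/15; Umeko 1/15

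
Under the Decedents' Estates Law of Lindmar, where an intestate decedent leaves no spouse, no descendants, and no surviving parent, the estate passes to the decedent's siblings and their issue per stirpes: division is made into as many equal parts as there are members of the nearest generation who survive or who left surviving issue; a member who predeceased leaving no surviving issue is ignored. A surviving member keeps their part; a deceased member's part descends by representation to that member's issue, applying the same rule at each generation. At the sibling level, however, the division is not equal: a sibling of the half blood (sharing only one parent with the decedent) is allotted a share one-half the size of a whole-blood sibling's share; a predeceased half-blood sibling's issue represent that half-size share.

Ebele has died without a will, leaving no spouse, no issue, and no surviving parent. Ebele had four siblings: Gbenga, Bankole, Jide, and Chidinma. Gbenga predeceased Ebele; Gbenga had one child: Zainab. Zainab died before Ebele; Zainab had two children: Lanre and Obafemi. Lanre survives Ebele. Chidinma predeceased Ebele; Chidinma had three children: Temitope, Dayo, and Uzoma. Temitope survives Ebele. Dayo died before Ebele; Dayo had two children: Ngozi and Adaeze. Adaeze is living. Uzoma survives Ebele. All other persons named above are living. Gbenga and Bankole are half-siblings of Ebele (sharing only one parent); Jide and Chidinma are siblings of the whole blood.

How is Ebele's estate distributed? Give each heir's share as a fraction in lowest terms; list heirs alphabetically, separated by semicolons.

No spouse, descendants, or parent survives, so the estate passes to Ebele's siblings per stirpes.
Half-blood siblings count for one-half the weight of whole-blood siblings at the initial division.
Dividing 1 in proportion to weights (total weight 3): Gbenga (weight 1/2) → 1/6; Bankole (weight 1/2) → 1/6; Jide (weight 1) → 1/3; Chidinma (weight 1) → 1/3.
Gbenga predeceased; the 1/6 allotted to Gbenga's branch passes to Gbenga's issue by representation.
Zainab's line is the sole branch at this level, so the full 1/6 passes to Zainab's issue by representation.
The 1/6 is divided into 2 equal shares of 1/12 among Lanre, Obafemi.
Lanre is living and takes 1/12.
Obafemi is living and takes 1/12.
Bankole is living and takes 1/6.
Jide is living and takes 1/3.
Chidinma predeceased; the 1/3 allotted to Chidinma's branch passes to Chidinma's issue by representation.
The 1/3 is divided into 3 equal shares of 1/9 among Temitope, Dayo, Uzoma.
Temitope is living and takes 1/9.
Dayo predeceased; the 1/9 allotted to Dayo's branch passes to Dayo's issue by representation.
The 1/9 is divided into 2 equal shares of 1/18 among Ngozi, Adaeze.
Ngozi is living and takes 1/18.
Adaeze is living and takes 1/18.
Uzoma is living and takes 1/9.

Adaeze 1/18; Bankole 1/6; Jide 1/3; Lanre 1/12; Ngozi 1/18; Obafemi 1/12; Temitope 1/9; Uzoma 1/9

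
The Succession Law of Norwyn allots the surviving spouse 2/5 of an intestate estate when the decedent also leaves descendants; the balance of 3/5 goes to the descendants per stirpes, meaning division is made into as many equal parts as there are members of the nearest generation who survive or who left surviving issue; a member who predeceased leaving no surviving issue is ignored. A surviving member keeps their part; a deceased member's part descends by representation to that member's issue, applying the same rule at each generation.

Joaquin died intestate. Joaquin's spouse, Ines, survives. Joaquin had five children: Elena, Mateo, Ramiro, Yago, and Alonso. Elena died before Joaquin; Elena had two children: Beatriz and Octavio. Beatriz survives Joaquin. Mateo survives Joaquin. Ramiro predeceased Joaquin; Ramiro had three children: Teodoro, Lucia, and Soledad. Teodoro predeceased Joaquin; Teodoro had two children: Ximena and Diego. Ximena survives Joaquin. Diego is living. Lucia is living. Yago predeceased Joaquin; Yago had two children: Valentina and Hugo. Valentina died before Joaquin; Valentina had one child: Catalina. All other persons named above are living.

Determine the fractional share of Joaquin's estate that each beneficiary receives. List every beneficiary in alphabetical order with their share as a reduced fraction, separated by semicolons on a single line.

Ines, as surviving spouse, takes 2/5.
The remaining 3/5 passes to Joaquin's descendants per stirpes.
The 3/5 is divided into 5 equal shares of 3/25 among Elena, Mateo, Ramiro, Yago, Alonso.
Elena predeceased; the 3/25 allotted to Elena's branch passes to Elena's issue by representation.
The 3/25 is divided into 2 equal shares of 3/50 among Beatriz, Octavio.
Beatriz is living and takes 3/50.
Octavio is living and takes 3/50.
Mateo is living and takes 3/25.
Ramiro predeceased; the 3/25 allotted to Ramiro's branch passes to Ramiro's issue by representation.
The 3/25 is divided into 3 equal shares of 1/25 among Teodoro, Lucia, Soledad.
Teodoro predeceased; the 1/25 allotted to Teodoro's branch passes to Teodoro's issue by representation.
The 1/25 is divided into 2 equal shares of 1/50 among Ximena, Diego.
Ximena is living and takes 1/50.
Diego is living and takes 1/50.
Lucia is living and takes 1/25.
Soledad is living and takes 1/25.
Yago predeceased; the 3/25 allotted to Yago's branch passes to Yago's issue by representation.
The 3/25 is divided into 2 equal shares of 3/50 among Valentina, Hugo.
Valentina predeceased; the 3/50 allotted to Valentina's branch passes to Valentina's issue by representation.
Catalina is the sole taker at this level and receives the full 3/50.
Hugo is living and takes 3/50.
Alonso is living and takes 3/25.

Alonso 3/25; Beatriz 3/50; Catalina 3/50; Diego 1/50; Hugo 3/50; Ines 2/5; Lucia 1/25; Mateo 3/25; Octavio 3/50; Soledad 1/25; Ximena 1/50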